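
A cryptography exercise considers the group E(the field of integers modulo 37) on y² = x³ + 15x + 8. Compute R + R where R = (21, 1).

(4, 13)

tangent at (21, 1): λ = (3·21² + 15)/(2·1) ≡ 6/2. 2⁻¹ ≡ 19 (mod 37), so λ ≡ 6·19 ≡ 3.
  x = λ² - 21 - 21 = 9 - 42 ≡ 4; y = λ·(21 - 4) - 1 ≡ 13. → (4, 13)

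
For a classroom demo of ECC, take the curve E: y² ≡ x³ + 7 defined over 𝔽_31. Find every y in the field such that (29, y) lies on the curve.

x³ + 0x + 7 = 24396 ≡ 30 (mod 31).
30 is a non-residue mod 31; no y exists.

none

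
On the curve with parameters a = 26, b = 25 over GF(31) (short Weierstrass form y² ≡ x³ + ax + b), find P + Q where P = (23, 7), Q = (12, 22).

(14, 23)

(23, 7) + (12, 22). λ = (22 - 7)/(12 - 23) ≡ 15/20 mod 31. 20⁻¹ ≡ 14 (mod 31) since 20·14 = 280 ≡ 1, so λ ≡ 24.
  x = λ² - 23 - 12 = 576 - 35 ≡ 14; y = λ·(23 - 14) - 7 ≡ 23. → (14, 23)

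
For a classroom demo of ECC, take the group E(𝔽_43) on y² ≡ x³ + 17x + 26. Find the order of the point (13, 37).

10

2P: tangent at (13, 37): λ = (3·13² + 17)/(2·37) ≡ 8/31. 31⁻¹ ≡ 25 (mod 43) since 31·25 = 775 ≡ 1, so λ ≡ 8·25 ≡ 28.
  x = λ² - 13 - 13 = 784 - 26 ≡ 27; y = λ·(13 - 27) - 37 ≡ 1. → (27, 1)
3P: (27, 1) + (13, 37). λ = (37 - 1)/(13 - 27) ≡ 36/29 mod 43. 29⁻¹ ≡ 3 (mod 43) since 29·3 = 87 ≡ 1, so λ ≡ 22.
  x = λ² - 27 - 13 = 484 - 40 ≡ 14; y = λ·(27 - 14) - 1 ≡ 27. → (14, 27)
4P: (14, 27) + (13, 37). λ = (37 - 27)/(13 - 14) ≡ 10/42 mod 43. 42⁻¹ ≡ 42 (mod 43), so λ ≡ 33.
  x = λ² - 14 - 13 = 1089 - 27 ≡ 30; y = λ·(14 - 30) - 27 ≡ 4. → (30, 4)
5P: (30, 4) + (13, 37). λ = (37 - 4)/(13 - 30) ≡ 33/26 mod 43. 26⁻¹ ≡ 5 (mod 43), so λ ≡ 36.
  x = λ² - 30 - 13 = 1296 - 43 ≡ 6; y = λ·(30 - 6) - 4 ≡ 0. → (6, 0)
6P: (6, 0) + (13, 37). λ = (37 - 0)/(13 - 6) ≡ 37/7 mod 43. 7⁻¹ ≡ 37 (mod 43), so λ ≡ 36.
  x = λ² - 6 - 13 = 1296 - 19 ≡ 30; y = λ·(6 - 30) - 0 ≡ 39. → (30, 39)
7P: (30, 39) + (13, 37). λ = (37 - 39)/(13 - 30) ≡ 41/26 mod 43. 26⁻¹ ≡ 5 (mod 43), so λ ≡ 33.
  x = λ² - 30 - 13 = 1089 - 43 ≡ 14; y = λ·(30 - 14) - 39 ≡ 16. → (14, 16)
8P: (14, 16) + (13, 37). λ = (37 - 16)/(13 - 14) ≡ 21/42 mod 43. 42⁻¹ ≡ 42 (mod 43), so λ ≡ 22.
  x = λ² - 14 - 13 = 484 - 27 ≡ 27; y = λ·(14 - 27) - 16 ≡ 42. → (27, 42)
9P: (27, 42) + (13, 37). λ = (37 - 42)/(13 - 27) ≡ 38/29 mod 43. 29⁻¹ ≡ 3 (mod 43) since 29·3 = 87 ≡ 1, so λ ≡ 28.
  x = λ² - 27 - 13 = 784 - 40 ≡ 13; y = λ·(27 - 13) - 42 ≡ 6. → (13, 6)
10P: (13, 6) + (13, 37): same x and y₁ ≡ -y₂, so the sum is O.
10P = O, so the order is 10.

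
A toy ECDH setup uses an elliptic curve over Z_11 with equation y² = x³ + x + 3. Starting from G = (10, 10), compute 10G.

(7, 10)

Repeated addition: build up to 10G.
2G: tangent at (10, 10): λ = (3·10² + 1)/(2·10) ≡ 4/9. 9⁻¹ ≡ 5 (mod 11), so λ ≡ 4·5 ≡ 9.
  x = λ² - 10 - 10 = 81 - 20 ≡ 6; y = λ·(10 - 6) - 10 ≡ 4. → (6, 4)
3G: (6, 4) + (10, 10). λ = (10 - 4)/(10 - 6) ≡ 6/4 mod 11. 4⁻¹ ≡ 3 (mod 11), so λ ≡ 7.
  x = λ² - 6 - 10 = 49 - 16 ≡ 0; y = λ·(6 - 0) - 4 ≡ 5. → (0, 5)
4G: (0, 5) + (10, 10). λ = (10 - 5)/(10 - 0) ≡ 5/10 mod 11. 10⁻¹ ≡ 10 (mod 11) since 10·10 = 100 ≡ 1, so λ ≡ 6.
  x = λ² - 0 - 10 = 36 - 10 ≡ 4; y = λ·(0 - 4) - 5 ≡ 4. → (4, 4)
5G: (4, 4) + (10, 10). λ = (10 - 4)/(10 - 4) ≡ 6/6 mod 11. 6⁻¹ ≡ 2 (mod 11), so λ ≡ 1.
  x = λ² - 4 - 10 = 1 - 14 ≡ 9; y = λ·(4 - 9) - 4 ≡ 2. → (9, 2)
6G: (9, 2) + (10, 10). λ = (10 - 2)/(10 - 9) ≡ 8/1 mod 11. 1⁻¹ ≡ 1 (mod 11), so λ ≡ 8.
  x = λ² - 9 - 10 = 64 - 19 ≡ 1; y = λ·(9 - 1) - 2 ≡ 7. → (1, 7)
7G: (1, 7) + (10, 10). λ = (10 - 7)/(10 - 1) ≡ 3/9 mod 11. 9⁻¹ ≡ 5 (mod 11) since 9·5 = 45 ≡ 1, so λ ≡ 4.
  x = λ² - 1 - 10 = 16 - 11 ≡ 5; y = λ·(1 - 5) - 7 ≡ 10. → (5, 10)
8G: (5, 10) + (10, 10). λ = (10 - 10)/(10 - 5) ≡ 0/5 mod 11. 5⁻¹ ≡ 9 (mod 11) since 5·9 = 45 ≡ 1, so λ ≡ 0.
  x = λ² - 5 - 10 = 0 - 15 ≡ 7; y = λ·(5 - 7) - 10 ≡ 1. → (7, 1)
9G: (7, 1) + (10, 10). λ = (10 - 1)/(10 - 7) ≡ 9/3 mod 11. 3⁻¹ ≡ 4 (mod 11), so λ ≡ 3.
  x = λ² - 7 - 10 = 9 - 17 ≡ 3; y = λ·(7 - 3) - 1 ≡ 0. → (3, 0)
10G: (3, 0) + (10, 10). λ = (10 - 0)/(10 - 3) ≡ 10/7 mod 11. 7⁻¹ ≡ 8 (mod 11), so λ ≡ 3.
  x = λ² - 3 - 10 = 9 - 13 ≡ 7; y = λ·(3 - 7) - 0 ≡ 10. → (7, 10)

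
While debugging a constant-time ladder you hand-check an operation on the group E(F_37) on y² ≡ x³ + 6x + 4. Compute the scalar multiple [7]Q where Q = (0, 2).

(1, 23)

Double-and-add on 7 = (111)₂. Start with Q = (0, 2) for the leading 1-bit.
double: tangent at (0, 2): λ = (3·0² + 6)/(2·2) ≡ 6/4. 4⁻¹ ≡ 28 (mod 37) since 4·28 = 112 ≡ 1, so λ ≡ 6·28 ≡ 20.
  x = λ² - 0 - 0 = 400 - 0 ≡ 30; y = λ·(0 - 30) - 2 ≡ 27. → (30, 27)
add Q: (30, 27) + (0, 2). λ = (2 - 27)/(0 - 30) ≡ 12/7 mod 37. 7⁻¹ ≡ 16 (mod 37), so λ ≡ 7.
  x = λ² - 30 - 0 = 49 - 30 ≡ 19; y = λ·(30 - 19) - 27 ≡ 13. → (19, 13)
double: tangent at (19, 13): λ = (3·19² + 6)/(2·13) ≡ 16/26. 26⁻¹ ≡ 10 (mod 37), so λ ≡ 16·10 ≡ 12.
  x = λ² - 19 - 19 = 144 - 38 ≡ 32; y = λ·(19 - 32) - 13 ≡ 16. → (32, 16)
add Q: (32, 16) + (0, 2). λ = (2 - 16)/(0 - 32) ≡ 23/5 mod 37. 5⁻¹ ≡ 15 (mod 37), so λ ≡ 12.
  x = λ² - 32 - 0 = 144 - 32 ≡ 1; y = λ·(32 - 1) - 16 ≡ 23. → (1, 23)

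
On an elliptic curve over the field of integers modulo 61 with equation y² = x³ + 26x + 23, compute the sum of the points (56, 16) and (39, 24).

(56, 16) + (39, 24). λ = (24 - 16)/(39 - 56) ≡ 8/44 mod 61. 44⁻¹ ≡ 43 (mod 61) since 44·43 = 1892 ≡ 1, so λ ≡ 39.
  x = λ² - 56 - 39 = 1521 - 95 ≡ 23; y = λ·(56 - 23) - 16 ≡ 51. → (23, 51)

(23, 51)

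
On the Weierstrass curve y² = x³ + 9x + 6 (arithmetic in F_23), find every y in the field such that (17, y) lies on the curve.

9, 14

x³ + 9x + 6 = 5072 ≡ 12 (mod 23).
Square roots of 12 mod 23: 9 and 14 (since 9² = 81 ≡ 12).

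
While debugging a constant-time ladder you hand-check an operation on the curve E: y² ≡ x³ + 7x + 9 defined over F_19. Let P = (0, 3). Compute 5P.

(12, 4)

Repeated addition: build up to 5P.
2P: tangent at (0, 3): λ = (3·0² + 7)/(2·3) ≡ 7/6. 6⁻¹ ≡ 16 (mod 19) since 6·16 = 96 ≡ 1, so λ ≡ 7·16 ≡ 17.
  x = λ² - 0 - 0 = 289 - 0 ≡ 4; y = λ·(0 - 4) - 3 ≡ 5. → (4, 5)
3P: (4, 5) + (0, 3). λ = (3 - 5)/(0 - 4) ≡ 17/15 mod 19. 15⁻¹ ≡ 14 (mod 19), so λ ≡ 10.
  x = λ² - 4 - 0 = 100 - 4 ≡ 1; y = λ·(4 - 1) - 5 ≡ 6. → (1, 6)
4P: (1, 6) + (0, 3). λ = (3 - 6)/(0 - 1) ≡ 16/18 mod 19. 18⁻¹ ≡ 18 (mod 19), so λ ≡ 3.
  x = λ² - 1 - 0 = 9 - 1 ≡ 8; y = λ·(1 - 8) - 6 ≡ 11. → (8, 11)
5P: (8, 11) + (0, 3). λ = (3 - 11)/(0 - 8) ≡ 11/11 mod 19. 11⁻¹ ≡ 7 (mod 19), so λ ≡ 1.
  x = λ² - 8 - 0 = 1 - 8 ≡ 12; y = λ·(8 - 12) - 11 ≡ 4. → (12, 4)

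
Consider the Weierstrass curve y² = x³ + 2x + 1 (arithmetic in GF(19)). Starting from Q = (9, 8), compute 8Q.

(18, 6)

Double-and-add on 8 = (1000)₂. Start with Q = (9, 8) for the leading 1-bit.
double: tangent at (9, 8): λ = (3·9² + 2)/(2·8) ≡ 17/16. 16⁻¹ ≡ 6 (mod 19), so λ ≡ 17·6 ≡ 7.
  x = λ² - 9 - 9 = 49 - 18 ≡ 12; y = λ·(9 - 12) - 8 ≡ 9. → (12, 9)
double: tangent at (12, 9): λ = (3·12² + 2)/(2·9) ≡ 16/18. 18⁻¹ ≡ 18 (mod 19), so λ ≡ 16·18 ≡ 3.
  x = λ² - 12 - 12 = 9 - 24 ≡ 4; y = λ·(12 - 4) - 9 ≡ 15. → (4, 15)
double: tangent at (4, 15): λ = (3·4² + 2)/(2·15) ≡ 12/11. 11⁻¹ ≡ 7 (mod 19), so λ ≡ 12·7 ≡ 8.
  x = λ² - 4 - 4 = 64 - 8 ≡ 18; y = λ·(4 - 18) - 15 ≡ 6. → (18, 6)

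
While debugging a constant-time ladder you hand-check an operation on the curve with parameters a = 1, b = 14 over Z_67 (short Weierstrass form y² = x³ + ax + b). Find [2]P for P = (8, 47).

(43, 13)

tangent at (8, 47): λ = (3·8² + 1)/(2·47) ≡ 59/27. 27⁻¹ ≡ 5 (mod 67), so λ ≡ 59·5 ≡ 27.
  x = λ² - 8 - 8 = 729 - 16 ≡ 43; y = λ·(8 - 43) - 47 ≡ 13. → (43, 13)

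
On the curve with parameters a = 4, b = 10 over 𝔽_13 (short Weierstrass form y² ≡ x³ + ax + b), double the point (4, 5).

(5, 8)

tangent at (4, 5): λ = (3·4² + 4)/(2·5) ≡ 0/10. 10⁻¹ ≡ 4 (mod 13), so λ ≡ 0·4 ≡ 0.
  x = λ² - 4 - 4 = 0 - 8 ≡ 5; y = λ·(4 - 5) - 5 ≡ 8. → (5, 8)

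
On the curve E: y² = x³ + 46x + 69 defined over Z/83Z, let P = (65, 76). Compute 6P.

Double-and-add on 6 = (110)₂. Start with P = (65, 76) for the leading 1-bit.
double: tangent at (65, 76): λ = (3·65² + 46)/(2·76) ≡ 22/69. 69⁻¹ ≡ 77 (mod 83) since 69·77 = 5313 ≡ 1, so λ ≡ 22·77 ≡ 34.
  x = λ² - 65 - 65 = 1156 - 130 ≡ 30; y = λ·(65 - 30) - 76 ≡ 35. → (30, 35)
add P: (30, 35) + (65, 76). λ = (76 - 35)/(65 - 30) ≡ 41/35 mod 83. 35⁻¹ ≡ 19 (mod 83), so λ ≡ 32.
  x = λ² - 30 - 65 = 1024 - 95 ≡ 16; y = λ·(30 - 16) - 35 ≡ 81. → (16, 81)
double: tangent at (16, 81): λ = (3·16² + 46)/(2·81) ≡ 67/79. 79⁻¹ ≡ 62 (mod 83) since 79·62 = 4898 ≡ 1, so λ ≡ 67·62 ≡ 4.
  x = λ² - 16 - 16 = 16 - 32 ≡ 67; y = λ·(16 - 67) - 81 ≡ 47. → (67, 47)

(67, 47)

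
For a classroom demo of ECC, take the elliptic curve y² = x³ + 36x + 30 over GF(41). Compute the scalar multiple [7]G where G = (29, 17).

Double-and-add on 7 = (111)₂. Start with G = (29, 17) for the leading 1-bit.
double: tangent at (29, 17): λ = (3·29² + 36)/(2·17) ≡ 17/34. 34⁻¹ ≡ 35 (mod 41), so λ ≡ 17·35 ≡ 21.
  x = λ² - 29 - 29 = 441 - 58 ≡ 14; y = λ·(29 - 14) - 17 ≡ 11. → (14, 11)
add G: (14, 11) + (29, 17). λ = (17 - 11)/(29 - 14) ≡ 6/15 mod 41. 15⁻¹ ≡ 11 (mod 41) since 15·11 = 165 ≡ 1, so λ ≡ 25.
  x = λ² - 14 - 29 = 625 - 43 ≡ 8; y = λ·(14 - 8) - 11 ≡ 16. → (8, 16)
double: tangent at (8, 16): λ = (3·8² + 36)/(2·16) ≡ 23/32. 32⁻¹ ≡ 9 (mod 41), so λ ≡ 23·9 ≡ 2.
  x = λ² - 8 - 8 = 4 - 16 ≡ 29; y = λ·(8 - 29) - 16 ≡ 24. → (29, 24)
add G: (29, 24) + (29, 17): same x and y₁ ≡ -y₂, so the sum is the point at infinity.

O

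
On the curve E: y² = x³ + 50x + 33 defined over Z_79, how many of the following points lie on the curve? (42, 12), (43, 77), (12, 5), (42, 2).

2

(42, 12): 12² ≡ 65, rhs ≡ 65 → on.
(43, 77): 77² ≡ 4, rhs ≡ 4 → on.
(12, 5): 5² ≡ 25, rhs ≡ 70 → off.
(42, 2): 2² ≡ 4, rhs ≡ 65 → off.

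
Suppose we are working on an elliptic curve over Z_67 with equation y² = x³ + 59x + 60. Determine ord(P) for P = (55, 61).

7

2P: tangent at (55, 61): λ = (3·55² + 59)/(2·61) ≡ 22/55. 55⁻¹ ≡ 39 (mod 67), so λ ≡ 22·39 ≡ 54.
  x = λ² - 55 - 55 = 2916 - 110 ≡ 59; y = λ·(55 - 59) - 61 ≡ 58. → (59, 58)
3P: (59, 58) + (55, 61). λ = (61 - 58)/(55 - 59) ≡ 3/63 mod 67. 63⁻¹ ≡ 50 (mod 67) since 63·50 = 3150 ≡ 1, so λ ≡ 16.
  x = λ² - 59 - 55 = 256 - 114 ≡ 8; y = λ·(59 - 8) - 58 ≡ 21. → (8, 21)
4P: (8, 21) + (55, 61). λ = (61 - 21)/(55 - 8) ≡ 40/47 mod 67. 47⁻¹ ≡ 10 (mod 67), so λ ≡ 65.
  x = λ² - 8 - 55 = 4225 - 63 ≡ 8; y = λ·(8 - 8) - 21 ≡ 46. → (8, 46)
5P: (8, 46) + (55, 61). λ = (61 - 46)/(55 - 8) ≡ 15/47 mod 67. 47⁻¹ ≡ 10 (mod 67), so λ ≡ 16.
  x = λ² - 8 - 55 = 256 - 63 ≡ 59; y = λ·(8 - 59) - 46 ≡ 9. → (59, 9)
6P: (59, 9) + (55, 61). λ = (61 - 9)/(55 - 59) ≡ 52/63 mod 67. 63⁻¹ ≡ 50 (mod 67), so λ ≡ 54.
  x = λ² - 59 - 55 = 2916 - 114 ≡ 55; y = λ·(59 - 55) - 9 ≡ 6. → (55, 6)
7P: (55, 6) + (55, 61): same x and y₁ ≡ -y₂, so the sum is O.
7P = O, so the order is 7.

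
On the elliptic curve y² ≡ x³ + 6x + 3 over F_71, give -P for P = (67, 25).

-(67, 25) = (67, -25 mod 71) = (67, 46).

(67, 46)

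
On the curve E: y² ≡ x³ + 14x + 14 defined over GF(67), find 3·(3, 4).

Write Q = (3, 4).
Repeated addition: build up to 3Q.
2Q: tangent at (3, 4): λ = (3·3² + 14)/(2·4) ≡ 41/8. 8⁻¹ ≡ 42 (mod 67), so λ ≡ 41·42 ≡ 47.
  x = λ² - 3 - 3 = 2209 - 6 ≡ 59; y = λ·(3 - 59) - 4 ≡ 44. → (59, 44)
3Q: (59, 44) + (3, 4). λ = (4 - 44)/(3 - 59) ≡ 27/11 mod 67. 11⁻¹ ≡ 61 (mod 67), so λ ≡ 39.
  x = λ² - 59 - 3 = 1521 - 62 ≡ 52; y = λ·(59 - 52) - 44 ≡ 28. → (52, 28)

(52, 28)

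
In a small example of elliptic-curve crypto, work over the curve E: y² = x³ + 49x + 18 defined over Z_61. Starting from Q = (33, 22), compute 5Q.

(24, 45)

Repeated addition: build up to 5Q.
2Q: tangent at (33, 22): λ = (3·33² + 49)/(2·22) ≡ 22/44. 44⁻¹ ≡ 43 (mod 61) since 44·43 = 1892 ≡ 1, so λ ≡ 22·43 ≡ 31.
  x = λ² - 33 - 33 = 961 - 66 ≡ 41; y = λ·(33 - 41) - 22 ≡ 35. → (41, 35)
3Q: (41, 35) + (33, 22). λ = (22 - 35)/(33 - 41) ≡ 48/53 mod 61. 53⁻¹ ≡ 38 (mod 61), so λ ≡ 55.
  x = λ² - 41 - 33 = 3025 - 74 ≡ 23; y = λ·(41 - 23) - 35 ≡ 40. → (23, 40)
4Q: (23, 40) + (33, 22). λ = (22 - 40)/(33 - 23) ≡ 43/10 mod 61. 10⁻¹ ≡ 55 (mod 61), so λ ≡ 47.
  x = λ² - 23 - 33 = 2209 - 56 ≡ 18; y = λ·(23 - 18) - 40 ≡ 12. → (18, 12)
5Q: (18, 12) + (33, 22). λ = (22 - 12)/(33 - 18) ≡ 10/15 mod 61. 15⁻¹ ≡ 57 (mod 61) since 15·57 = 855 ≡ 1, so λ ≡ 21.
  x = λ² - 18 - 33 = 441 - 51 ≡ 24; y = λ·(18 - 24) - 12 ≡ 45. → (24, 45)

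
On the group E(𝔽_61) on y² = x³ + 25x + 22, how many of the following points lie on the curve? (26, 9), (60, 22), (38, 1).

(26, 9): 9² ≡ 20, rhs ≡ 9 → off.
(60, 22): 22² ≡ 57, rhs ≡ 57 → on.
(38, 1): 1² ≡ 1, rhs ≡ 29 → off.

1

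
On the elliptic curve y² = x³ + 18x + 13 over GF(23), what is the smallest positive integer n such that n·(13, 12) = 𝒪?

2P: tangent at (13, 12): λ = (3·13² + 18)/(2·12) ≡ 19/1. 1⁻¹ ≡ 1 (mod 23), so λ ≡ 19·1 ≡ 19.
  x = λ² - 13 - 13 = 361 - 26 ≡ 13; y = λ·(13 - 13) - 12 ≡ 11. → (13, 11)
3P: (13, 11) + (13, 12): same x and y₁ ≡ -y₂, so the sum is 𝒪.
3P = 𝒪, so the order is 3.

3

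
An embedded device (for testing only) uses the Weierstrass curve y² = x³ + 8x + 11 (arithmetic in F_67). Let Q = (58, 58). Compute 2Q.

(10, 32)

tangent at (58, 58): λ = (3·58² + 8)/(2·58) ≡ 50/49. 49⁻¹ ≡ 26 (mod 67) since 49·26 = 1274 ≡ 1, so λ ≡ 50·26 ≡ 27.
  x = λ² - 58 - 58 = 729 - 116 ≡ 10; y = λ·(58 - 10) - 58 ≡ 32. → (10, 32)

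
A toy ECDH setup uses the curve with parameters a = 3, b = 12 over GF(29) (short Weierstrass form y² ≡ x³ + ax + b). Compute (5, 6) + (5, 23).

O

The two points share x = 5 and their y-coordinates satisfy 6 + 23 ≡ 0 (mod 29), so they are inverses. Their sum is O.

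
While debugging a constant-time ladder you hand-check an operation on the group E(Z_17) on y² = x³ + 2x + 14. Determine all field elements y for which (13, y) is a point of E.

none

x³ + 2x + 14 = 2237 ≡ 10 (mod 17).
10 is a non-residue mod 17; no y exists.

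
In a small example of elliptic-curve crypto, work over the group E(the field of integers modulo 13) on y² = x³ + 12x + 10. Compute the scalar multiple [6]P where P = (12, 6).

(1, 7)

Repeated addition: build up to 6P.
2P: tangent at (12, 6): λ = (3·12² + 12)/(2·6) ≡ 2/12. 12⁻¹ ≡ 12 (mod 13), so λ ≡ 2·12 ≡ 11.
  x = λ² - 12 - 12 = 121 - 24 ≡ 6; y = λ·(12 - 6) - 6 ≡ 8. → (6, 8)
3P: (6, 8) + (12, 6). λ = (6 - 8)/(12 - 6) ≡ 11/6 mod 13. 6⁻¹ ≡ 11 (mod 13), so λ ≡ 4.
  x = λ² - 6 - 12 = 16 - 18 ≡ 11; y = λ·(6 - 11) - 8 ≡ 11. → (11, 11)
4P: (11, 11) + (12, 6). λ = (6 - 11)/(12 - 11) ≡ 8/1 mod 13. 1⁻¹ ≡ 1 (mod 13), so λ ≡ 8.
  x = λ² - 11 - 12 = 64 - 23 ≡ 2; y = λ·(11 - 2) - 11 ≡ 9. → (2, 9)
5P: (2, 9) + (12, 6). λ = (6 - 9)/(12 - 2) ≡ 10/10 mod 13. 10⁻¹ ≡ 4 (mod 13) since 10·4 = 40 ≡ 1, so λ ≡ 1.
  x = λ² - 2 - 12 = 1 - 14 ≡ 0; y = λ·(2 - 0) - 9 ≡ 6. → (0, 6)
6P: (0, 6) + (12, 6). λ = (6 - 6)/(12 - 0) ≡ 0/12 mod 13. 12⁻¹ ≡ 12 (mod 13), so λ ≡ 0.
  x = λ² - 0 - 12 = 0 - 12 ≡ 1; y = λ·(0 - 1) - 6 ≡ 7. → (1, 7)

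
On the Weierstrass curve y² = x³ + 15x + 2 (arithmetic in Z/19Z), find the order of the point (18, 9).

10

2P: tangent at (18, 9): λ = (3·18² + 15)/(2·9) ≡ 18/18. 18⁻¹ ≡ 18 (mod 19) since 18·18 = 324 ≡ 1, so λ ≡ 18·18 ≡ 1.
  x = λ² - 18 - 18 = 1 - 36 ≡ 3; y = λ·(18 - 3) - 9 ≡ 6. → (3, 6)
3P: (3, 6) + (18, 9). λ = (9 - 6)/(18 - 3) ≡ 3/15 mod 19. 15⁻¹ ≡ 14 (mod 19), so λ ≡ 4.
  x = λ² - 3 - 18 = 16 - 21 ≡ 14; y = λ·(3 - 14) - 6 ≡ 7. → (14, 7)
4P: (14, 7) + (18, 9). λ = (9 - 7)/(18 - 14) ≡ 2/4 mod 19. 4⁻¹ ≡ 5 (mod 19), so λ ≡ 10.
  x = λ² - 14 - 18 = 100 - 32 ≡ 11; y = λ·(14 - 11) - 7 ≡ 4. → (11, 4)
5P: (11, 4) + (18, 9). λ = (9 - 4)/(18 - 11) ≡ 5/7 mod 19. 7⁻¹ ≡ 11 (mod 19), so λ ≡ 17.
  x = λ² - 11 - 18 = 289 - 29 ≡ 13; y = λ·(11 - 13) - 4 ≡ 0. → (13, 0)
6P: (13, 0) + (18, 9). λ = (9 - 0)/(18 - 13) ≡ 9/5 mod 19. 5⁻¹ ≡ 4 (mod 19), so λ ≡ 17.
  x = λ² - 13 - 18 = 289 - 31 ≡ 11; y = λ·(13 - 11) - 0 ≡ 15. → (11, 15)
7P: (11, 15) + (18, 9). λ = (9 - 15)/(18 - 11) ≡ 13/7 mod 19. 7⁻¹ ≡ 11 (mod 19) since 7·11 = 77 ≡ 1, so λ ≡ 10.
  x = λ² - 11 - 18 = 100 - 29 ≡ 14; y = λ·(11 - 14) - 15 ≡ 12. → (14, 12)
8P: (14, 12) + (18, 9). λ = (9 - 12)/(18 - 14) ≡ 16/4 mod 19. 4⁻¹ ≡ 5 (mod 19) since 4·5 = 20 ≡ 1, so λ ≡ 4.
  x = λ² - 14 - 18 = 16 - 32 ≡ 3; y = λ·(14 - 3) - 12 ≡ 13. → (3, 13)
9P: (3, 13) + (18, 9). λ = (9 - 13)/(18 - 3) ≡ 15/15 mod 19. 15⁻¹ ≡ 14 (mod 19), so λ ≡ 1.
  x = λ² - 3 - 18 = 1 - 21 ≡ 18; y = λ·(3 - 18) - 13 ≡ 10. → (18, 10)
10P: (18, 10) + (18, 9): same x and y₁ ≡ -y₂, so the sum is 𝒪.
10P = 𝒪, so the order is 10.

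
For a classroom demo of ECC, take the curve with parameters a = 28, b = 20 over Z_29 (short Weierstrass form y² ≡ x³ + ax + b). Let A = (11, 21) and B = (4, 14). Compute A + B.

(11, 21) + (4, 14). λ = (14 - 21)/(4 - 11) ≡ 22/22 mod 29. 22⁻¹ ≡ 4 (mod 29) since 22·4 = 88 ≡ 1, so λ ≡ 1.
  x = λ² - 11 - 4 = 1 - 15 ≡ 15; y = λ·(11 - 15) - 21 ≡ 4. → (15, 4)

(15, 4)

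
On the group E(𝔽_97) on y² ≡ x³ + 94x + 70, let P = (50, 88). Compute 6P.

Repeated addition: build up to 6P.
2P: tangent at (50, 88): λ = (3·50² + 94)/(2·88) ≡ 28/79. 79⁻¹ ≡ 70 (mod 97), so λ ≡ 28·70 ≡ 20.
  x = λ² - 50 - 50 = 400 - 100 ≡ 9; y = λ·(50 - 9) - 88 ≡ 53. → (9, 53)
3P: (9, 53) + (50, 88). λ = (88 - 53)/(50 - 9) ≡ 35/41 mod 97. 41⁻¹ ≡ 71 (mod 97), so λ ≡ 60.
  x = λ² - 9 - 50 = 3600 - 59 ≡ 49; y = λ·(9 - 49) - 53 ≡ 69. → (49, 69)
4P: (49, 69) + (50, 88). λ = (88 - 69)/(50 - 49) ≡ 19/1 mod 97. 1⁻¹ ≡ 1 (mod 97), so λ ≡ 19.
  x = λ² - 49 - 50 = 361 - 99 ≡ 68; y = λ·(49 - 68) - 69 ≡ 55. → (68, 55)
5P: (68, 55) + (50, 88). λ = (88 - 55)/(50 - 68) ≡ 33/79 mod 97. 79⁻¹ ≡ 70 (mod 97), so λ ≡ 79.
  x = λ² - 68 - 50 = 6241 - 118 ≡ 12; y = λ·(68 - 12) - 55 ≡ 4. → (12, 4)
6P: (12, 4) + (50, 88). λ = (88 - 4)/(50 - 12) ≡ 84/38 mod 97. 38⁻¹ ≡ 23 (mod 97), so λ ≡ 89.
  x = λ² - 12 - 50 = 7921 - 62 ≡ 2; y = λ·(12 - 2) - 4 ≡ 13. → (2, 13)

(2, 13)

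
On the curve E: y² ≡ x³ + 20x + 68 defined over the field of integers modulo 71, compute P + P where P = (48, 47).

tangent at (48, 47): λ = (3·48² + 20)/(2·47) ≡ 45/23. 23⁻¹ ≡ 34 (mod 71), so λ ≡ 45·34 ≡ 39.
  x = λ² - 48 - 48 = 1521 - 96 ≡ 5; y = λ·(48 - 5) - 47 ≡ 68. → (5, 68)

(5, 68)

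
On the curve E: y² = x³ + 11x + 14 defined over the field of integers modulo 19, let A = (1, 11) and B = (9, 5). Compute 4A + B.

First 4A:
Repeated addition: build up to 4A.
2A: tangent at (1, 11): λ = (3·1² + 11)/(2·11) ≡ 14/3. 3⁻¹ ≡ 13 (mod 19) since 3·13 = 39 ≡ 1, so λ ≡ 14·13 ≡ 11.
  x = λ² - 1 - 1 = 121 - 2 ≡ 5; y = λ·(1 - 5) - 11 ≡ 2. → (5, 2)
3A: (5, 2) + (1, 11). λ = (11 - 2)/(1 - 5) ≡ 9/15 mod 19. 15⁻¹ ≡ 14 (mod 19), so λ ≡ 12.
  x = λ² - 5 - 1 = 144 - 6 ≡ 5; y = λ·(5 - 5) - 2 ≡ 17. → (5, 17)
4A: (5, 17) + (1, 11). λ = (11 - 17)/(1 - 5) ≡ 13/15 mod 19. 15⁻¹ ≡ 14 (mod 19) since 15·14 = 210 ≡ 1, so λ ≡ 11.
  x = λ² - 5 - 1 = 121 - 6 ≡ 1; y = λ·(5 - 1) - 17 ≡ 8. → (1, 8)
4A = (1, 8).
Finally 4A + B:
(1, 8) + (9, 5). λ = (5 - 8)/(9 - 1) ≡ 16/8 mod 19. 8⁻¹ ≡ 12 (mod 19), so λ ≡ 2.
  x = λ² - 1 - 9 = 4 - 10 ≡ 13; y = λ·(1 - 13) - 8 ≡ 6. → (13, 6)

(13, 6)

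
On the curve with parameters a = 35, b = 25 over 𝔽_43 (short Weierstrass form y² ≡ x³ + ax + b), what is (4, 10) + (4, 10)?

tangent at (4, 10): λ = (3·4² + 35)/(2·10) ≡ 40/20. 20⁻¹ ≡ 28 (mod 43), so λ ≡ 40·28 ≡ 2.
  x = λ² - 4 - 4 = 4 - 8 ≡ 39; y = λ·(4 - 39) - 10 ≡ 6. → (39, 6)

(39, 6)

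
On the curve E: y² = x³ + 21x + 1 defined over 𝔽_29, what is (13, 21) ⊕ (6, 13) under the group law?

(19, 26)

(13, 21) + (6, 13). λ = (13 - 21)/(6 - 13) ≡ 21/22 mod 29. 22⁻¹ ≡ 4 (mod 29), so λ ≡ 26.
  x = λ² - 13 - 6 = 676 - 19 ≡ 19; y = λ·(13 - 19) - 21 ≡ 26. → (19, 26)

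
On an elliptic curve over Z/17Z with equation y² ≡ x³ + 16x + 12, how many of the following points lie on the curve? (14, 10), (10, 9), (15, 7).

(14, 10): 10² ≡ 15, rhs ≡ 5 → off.
(10, 9): 9² ≡ 13, rhs ≡ 16 → off.
(15, 7): 7² ≡ 15, rhs ≡ 6 → off.

0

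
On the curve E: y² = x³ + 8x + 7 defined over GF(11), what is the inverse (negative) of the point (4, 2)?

-(4, 2) = (4, -2 mod 11) = (4, 9).

(4, 9)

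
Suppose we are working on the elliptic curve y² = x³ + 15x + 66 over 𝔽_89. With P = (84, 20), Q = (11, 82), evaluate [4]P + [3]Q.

(12, 85)

First 4P:
Double-and-add on 4 = (100)₂. Start with P = (84, 20) for the leading 1-bit.
double: tangent at (84, 20): λ = (3·84² + 15)/(2·20) ≡ 1/40. 40⁻¹ ≡ 69 (mod 89) since 40·69 = 2760 ≡ 1, so λ ≡ 1·69 ≡ 69.
  x = λ² - 84 - 84 = 4761 - 168 ≡ 54; y = λ·(84 - 54) - 20 ≡ 3. → (54, 3)
double: tangent at (54, 3): λ = (3·54² + 15)/(2·3) ≡ 41/6. 6⁻¹ ≡ 15 (mod 89) since 6·15 = 90 ≡ 1, so λ ≡ 41·15 ≡ 81.
  x = λ² - 54 - 54 = 6561 - 108 ≡ 45; y = λ·(54 - 45) - 3 ≡ 14. → (45, 14)
4P = (45, 14).
Next 3Q:
Repeated addition: build up to 3Q.
2Q: tangent at (11, 82): λ = (3·11² + 15)/(2·82) ≡ 22/75. 75⁻¹ ≡ 19 (mod 89) since 75·19 = 1425 ≡ 1, so λ ≡ 22·19 ≡ 62.
  x = λ² - 11 - 11 = 3844 - 22 ≡ 84; y = λ·(11 - 84) - 82 ≡ 20. → (84, 20)
3Q: (84, 20) + (11, 82). λ = (82 - 20)/(11 - 84) ≡ 62/16 mod 89. 16⁻¹ ≡ 39 (mod 89) since 16·39 = 624 ≡ 1, so λ ≡ 15.
  x = λ² - 84 - 11 = 225 - 95 ≡ 41; y = λ·(84 - 41) - 20 ≡ 2. → (41, 2)
3Q = (41, 2).
Finally 4P + 3Q:
(45, 14) + (41, 2). λ = (2 - 14)/(41 - 45) ≡ 77/85 mod 89. 85⁻¹ ≡ 22 (mod 89), so λ ≡ 3.
  x = λ² - 45 - 41 = 9 - 86 ≡ 12; y = λ·(45 - 12) - 14 ≡ 85. → (12, 85)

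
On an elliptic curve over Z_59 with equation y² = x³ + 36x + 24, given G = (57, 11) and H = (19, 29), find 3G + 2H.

First 3G:
Repeated addition: build up to 3G.
2G: tangent at (57, 11): λ = (3·57² + 36)/(2·11) ≡ 48/22. 22⁻¹ ≡ 51 (mod 59) since 22·51 = 1122 ≡ 1, so λ ≡ 48·51 ≡ 29.
  x = λ² - 57 - 57 = 841 - 114 ≡ 19; y = λ·(57 - 19) - 11 ≡ 29. → (19, 29)
3G: (19, 29) + (57, 11). λ = (11 - 29)/(57 - 19) ≡ 41/38 mod 59. 38⁻¹ ≡ 14 (mod 59), so λ ≡ 43.
  x = λ² - 19 - 57 = 1849 - 76 ≡ 3; y = λ·(19 - 3) - 29 ≡ 10. → (3, 10)
3G = (3, 10).
Next 2H:
Repeated addition: build up to 2H.
2H: tangent at (19, 29): λ = (3·19² + 36)/(2·29) ≡ 57/58. 58⁻¹ ≡ 58 (mod 59), so λ ≡ 57·58 ≡ 2.
  x = λ² - 19 - 19 = 4 - 38 ≡ 25; y = λ·(19 - 25) - 29 ≡ 18. → (25, 18)
2H = (25, 18).
Finally 3G + 2H:
(3, 10) + (25, 18). λ = (18 - 10)/(25 - 3) ≡ 8/22 mod 59. 22⁻¹ ≡ 51 (mod 59) since 22·51 = 1122 ≡ 1, so λ ≡ 54.
  x = λ² - 3 - 25 = 2916 - 28 ≡ 56; y = λ·(3 - 56) - 10 ≡ 19. → (56, 19)

(56, 19)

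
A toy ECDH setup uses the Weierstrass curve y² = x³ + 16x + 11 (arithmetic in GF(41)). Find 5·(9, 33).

Write Q = (9, 33).
Repeated addition: build up to 5Q.
2Q: tangent at (9, 33): λ = (3·9² + 16)/(2·33) ≡ 13/25. 25⁻¹ ≡ 23 (mod 41), so λ ≡ 13·23 ≡ 12.
  x = λ² - 9 - 9 = 144 - 18 ≡ 3; y = λ·(9 - 3) - 33 ≡ 39. → (3, 39)
3Q: (3, 39) + (9, 33). λ = (33 - 39)/(9 - 3) ≡ 35/6 mod 41. 6⁻¹ ≡ 7 (mod 41), so λ ≡ 40.
  x = λ² - 3 - 9 = 1600 - 12 ≡ 30; y = λ·(3 - 30) - 39 ≡ 29. → (30, 29)
4Q: (30, 29) + (9, 33). λ = (33 - 29)/(9 - 30) ≡ 4/20 mod 41. 20⁻¹ ≡ 39 (mod 41) since 20·39 = 780 ≡ 1, so λ ≡ 33.
  x = λ² - 30 - 9 = 1089 - 39 ≡ 25; y = λ·(30 - 25) - 29 ≡ 13. → (25, 13)
5Q: (25, 13) + (9, 33). λ = (33 - 13)/(9 - 25) ≡ 20/25 mod 41. 25⁻¹ ≡ 23 (mod 41), so λ ≡ 9.
  x = λ² - 25 - 9 = 81 - 34 ≡ 6; y = λ·(25 - 6) - 13 ≡ 35. → (6, 35)

(6, 35)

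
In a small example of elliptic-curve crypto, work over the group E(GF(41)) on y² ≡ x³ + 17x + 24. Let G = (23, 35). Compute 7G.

(20, 0)

Repeated addition: build up to 7G.
2G: tangent at (23, 35): λ = (3·23² + 17)/(2·35) ≡ 5/29. 29⁻¹ ≡ 17 (mod 41), so λ ≡ 5·17 ≡ 3.
  x = λ² - 23 - 23 = 9 - 46 ≡ 4; y = λ·(23 - 4) - 35 ≡ 22. → (4, 22)
3G: (4, 22) + (23, 35). λ = (35 - 22)/(23 - 4) ≡ 13/19 mod 41. 19⁻¹ ≡ 13 (mod 41) since 19·13 = 247 ≡ 1, so λ ≡ 5.
  x = λ² - 4 - 23 = 25 - 27 ≡ 39; y = λ·(4 - 39) - 22 ≡ 8. → (39, 8)
4G: (39, 8) + (23, 35). λ = (35 - 8)/(23 - 39) ≡ 27/25 mod 41. 25⁻¹ ≡ 23 (mod 41), so λ ≡ 6.
  x = λ² - 39 - 23 = 36 - 62 ≡ 15; y = λ·(39 - 15) - 8 ≡ 13. → (15, 13)
5G: (15, 13) + (23, 35). λ = (35 - 13)/(23 - 15) ≡ 22/8 mod 41. 8⁻¹ ≡ 36 (mod 41), so λ ≡ 13.
  x = λ² - 15 - 23 = 169 - 38 ≡ 8; y = λ·(15 - 8) - 13 ≡ 37. → (8, 37)
6G: (8, 37) + (23, 35). λ = (35 - 37)/(23 - 8) ≡ 39/15 mod 41. 15⁻¹ ≡ 11 (mod 41), so λ ≡ 19.
  x = λ² - 8 - 23 = 361 - 31 ≡ 2; y = λ·(8 - 2) - 37 ≡ 36. → (2, 36)
7G: (2, 36) + (23, 35). λ = (35 - 36)/(23 - 2) ≡ 40/21 mod 41. 21⁻¹ ≡ 2 (mod 41) since 21·2 = 42 ≡ 1, so λ ≡ 39.
  x = λ² - 2 - 23 = 1521 - 25 ≡ 20; y = λ·(2 - 20) - 36 ≡ 0. → (20, 0)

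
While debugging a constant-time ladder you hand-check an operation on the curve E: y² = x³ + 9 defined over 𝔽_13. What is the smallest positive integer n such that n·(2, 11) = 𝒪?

2P: tangent at (2, 11): λ = (3·2² + 0)/(2·11) ≡ 12/9. 9⁻¹ ≡ 3 (mod 13) since 9·3 = 27 ≡ 1, so λ ≡ 12·3 ≡ 10.
  x = λ² - 2 - 2 = 100 - 4 ≡ 5; y = λ·(2 - 5) - 11 ≡ 11. → (5, 11)
3P: (5, 11) + (2, 11). λ = (11 - 11)/(2 - 5) ≡ 0/10 mod 13. 10⁻¹ ≡ 4 (mod 13), so λ ≡ 0.
  x = λ² - 5 - 2 = 0 - 7 ≡ 6; y = λ·(5 - 6) - 11 ≡ 2. → (6, 2)
4P: (6, 2) + (2, 11). λ = (11 - 2)/(2 - 6) ≡ 9/9 mod 13. 9⁻¹ ≡ 3 (mod 13), so λ ≡ 1.
  x = λ² - 6 - 2 = 1 - 8 ≡ 6; y = λ·(6 - 6) - 2 ≡ 11. → (6, 11)
5P: (6, 11) + (2, 11). λ = (11 - 11)/(2 - 6) ≡ 0/9 mod 13. 9⁻¹ ≡ 3 (mod 13) since 9·3 = 27 ≡ 1, so λ ≡ 0.
  x = λ² - 6 - 2 = 0 - 8 ≡ 5; y = λ·(6 - 5) - 11 ≡ 2. → (5, 2)
6P: (5, 2) + (2, 11). λ = (11 - 2)/(2 - 5) ≡ 9/10 mod 13. 10⁻¹ ≡ 4 (mod 13) since 10·4 = 40 ≡ 1, so λ ≡ 10.
  x = λ² - 5 - 2 = 100 - 7 ≡ 2; y = λ·(5 - 2) - 2 ≡ 2. → (2, 2)
7P: (2, 2) + (2, 11): same x and y₁ ≡ -y₂, so the sum is 𝒪.
7P = 𝒪, so the order is 7.

7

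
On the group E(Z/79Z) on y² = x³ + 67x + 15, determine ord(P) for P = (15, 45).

2P: tangent at (15, 45): λ = (3·15² + 67)/(2·45) ≡ 31/11. 11⁻¹ ≡ 36 (mod 79), so λ ≡ 31·36 ≡ 10.
  x = λ² - 15 - 15 = 100 - 30 ≡ 70; y = λ·(15 - 70) - 45 ≡ 37. → (70, 37)
3P: (70, 37) + (15, 45). λ = (45 - 37)/(15 - 70) ≡ 8/24 mod 79. 24⁻¹ ≡ 56 (mod 79), so λ ≡ 53.
  x = λ² - 70 - 15 = 2809 - 85 ≡ 38; y = λ·(70 - 38) - 37 ≡ 0. → (38, 0)
4P: (38, 0) + (15, 45). λ = (45 - 0)/(15 - 38) ≡ 45/56 mod 79. 56⁻¹ ≡ 24 (mod 79), so λ ≡ 53.
  x = λ² - 38 - 15 = 2809 - 53 ≡ 70; y = λ·(38 - 70) - 0 ≡ 42. → (70, 42)
5P: (70, 42) + (15, 45). λ = (45 - 42)/(15 - 70) ≡ 3/24 mod 79. 24⁻¹ ≡ 56 (mod 79), so λ ≡ 10.
  x = λ² - 70 - 15 = 100 - 85 ≡ 15; y = λ·(70 - 15) - 42 ≡ 34. → (15, 34)
6P: (15, 34) + (15, 45): same x and y₁ ≡ -y₂, so the sum is the point at infinity.
6P = the point at infinity, so the order is 6.

6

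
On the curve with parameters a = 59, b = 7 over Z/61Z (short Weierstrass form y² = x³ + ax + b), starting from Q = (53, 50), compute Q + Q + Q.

(30, 31)

Repeated addition: build up to 3Q.
2Q: tangent at (53, 50): λ = (3·53² + 59)/(2·50) ≡ 7/39. 39⁻¹ ≡ 36 (mod 61) since 39·36 = 1404 ≡ 1, so λ ≡ 7·36 ≡ 8.
  x = λ² - 53 - 53 = 64 - 106 ≡ 19; y = λ·(53 - 19) - 50 ≡ 39. → (19, 39)
3Q: (19, 39) + (53, 50). λ = (50 - 39)/(53 - 19) ≡ 11/34 mod 61. 34⁻¹ ≡ 9 (mod 61) since 34·9 = 306 ≡ 1, so λ ≡ 38.
  x = λ² - 19 - 53 = 1444 - 72 ≡ 30; y = λ·(19 - 30) - 39 ≡ 31. → (30, 31)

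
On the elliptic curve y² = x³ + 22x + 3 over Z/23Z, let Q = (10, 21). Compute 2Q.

(3, 2)

tangent at (10, 21): λ = (3·10² + 22)/(2·21) ≡ 0/19. 19⁻¹ ≡ 17 (mod 23), so λ ≡ 0·17 ≡ 0.
  x = λ² - 10 - 10 = 0 - 20 ≡ 3; y = λ·(10 - 3) - 21 ≡ 2. → (3, 2)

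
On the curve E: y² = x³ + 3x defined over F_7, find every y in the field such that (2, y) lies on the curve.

x³ + 3x + 0 = 14 ≡ 0 (mod 7).
Only y = 0 satisfies y² ≡ 0.

0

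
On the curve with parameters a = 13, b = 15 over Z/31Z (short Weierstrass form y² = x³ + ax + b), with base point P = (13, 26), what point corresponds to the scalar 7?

Repeated addition: build up to 7P.
2P: tangent at (13, 26): λ = (3·13² + 13)/(2·26) ≡ 24/21. 21⁻¹ ≡ 3 (mod 31) since 21·3 = 63 ≡ 1, so λ ≡ 24·3 ≡ 10.
  x = λ² - 13 - 13 = 100 - 26 ≡ 12; y = λ·(13 - 12) - 26 ≡ 15. → (12, 15)
3P: (12, 15) + (13, 26). λ = (26 - 15)/(13 - 12) ≡ 11/1 mod 31. 1⁻¹ ≡ 1 (mod 31), so λ ≡ 11.
  x = λ² - 12 - 13 = 121 - 25 ≡ 3; y = λ·(12 - 3) - 15 ≡ 22. → (3, 22)
4P: (3, 22) + (13, 26). λ = (26 - 22)/(13 - 3) ≡ 4/10 mod 31. 10⁻¹ ≡ 28 (mod 31), so λ ≡ 19.
  x = λ² - 3 - 13 = 361 - 16 ≡ 4; y = λ·(3 - 4) - 22 ≡ 21. → (4, 21)
5P: (4, 21) + (13, 26). λ = (26 - 21)/(13 - 4) ≡ 5/9 mod 31. 9⁻¹ ≡ 7 (mod 31), so λ ≡ 4.
  x = λ² - 4 - 13 = 16 - 17 ≡ 30; y = λ·(4 - 30) - 21 ≡ 30. → (30, 30)
6P: (30, 30) + (13, 26). λ = (26 - 30)/(13 - 30) ≡ 27/14 mod 31. 14⁻¹ ≡ 20 (mod 31) since 14·20 = 280 ≡ 1, so λ ≡ 13.
  x = λ² - 30 - 13 = 169 - 43 ≡ 2; y = λ·(30 - 2) - 30 ≡ 24. → (2, 24)
7P: (2, 24) + (13, 26). λ = (26 - 24)/(13 - 2) ≡ 2/11 mod 31. 11⁻¹ ≡ 17 (mod 31), so λ ≡ 3.
  x = λ² - 2 - 13 = 9 - 15 ≡ 25; y = λ·(2 - 25) - 24 ≡ 0. → (25, 0)

(25, 0)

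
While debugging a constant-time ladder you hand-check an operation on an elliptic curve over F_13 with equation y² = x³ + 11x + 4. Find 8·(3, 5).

Write P = (3, 5).
Repeated addition: build up to 8P.
2P: tangent at (3, 5): λ = (3·3² + 11)/(2·5) ≡ 12/10. 10⁻¹ ≡ 4 (mod 13) since 10·4 = 40 ≡ 1, so λ ≡ 12·4 ≡ 9.
  x = λ² - 3 - 3 = 81 - 6 ≡ 10; y = λ·(3 - 10) - 5 ≡ 10. → (10, 10)
3P: (10, 10) + (3, 5). λ = (5 - 10)/(3 - 10) ≡ 8/6 mod 13. 6⁻¹ ≡ 11 (mod 13), so λ ≡ 10.
  x = λ² - 10 - 3 = 100 - 13 ≡ 9; y = λ·(10 - 9) - 10 ≡ 0. → (9, 0)
4P: (9, 0) + (3, 5). λ = (5 - 0)/(3 - 9) ≡ 5/7 mod 13. 7⁻¹ ≡ 2 (mod 13), so λ ≡ 10.
  x = λ² - 9 - 3 = 100 - 12 ≡ 10; y = λ·(9 - 10) - 0 ≡ 3. → (10, 3)
5P: (10, 3) + (3, 5). λ = (5 - 3)/(3 - 10) ≡ 2/6 mod 13. 6⁻¹ ≡ 11 (mod 13), so λ ≡ 9.
  x = λ² - 10 - 3 = 81 - 13 ≡ 3; y = λ·(10 - 3) - 3 ≡ 8. → (3, 8)
6P: (3, 8) + (3, 5): same x and y₁ ≡ -y₂, so the sum is the point at infinity.
7P: the point at infinity + (3, 5) = (3, 5) (identity).
8P: tangent at (3, 5): λ = (3·3² + 11)/(2·5) ≡ 12/10. 10⁻¹ ≡ 4 (mod 13) since 10·4 = 40 ≡ 1, so λ ≡ 12·4 ≡ 9.
  x = λ² - 3 - 3 = 81 - 6 ≡ 10; y = λ·(3 - 10) - 5 ≡ 10. → (10, 10)

(10, 10)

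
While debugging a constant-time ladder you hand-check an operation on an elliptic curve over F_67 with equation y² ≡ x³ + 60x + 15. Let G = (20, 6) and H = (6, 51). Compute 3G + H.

First 3G:
Repeated addition: build up to 3G.
2G: tangent at (20, 6): λ = (3·20² + 60)/(2·6) ≡ 54/12. 12⁻¹ ≡ 28 (mod 67), so λ ≡ 54·28 ≡ 38.
  x = λ² - 20 - 20 = 1444 - 40 ≡ 64; y = λ·(20 - 64) - 6 ≡ 64. → (64, 64)
3G: (64, 64) + (20, 6). λ = (6 - 64)/(20 - 64) ≡ 9/23 mod 67. 23⁻¹ ≡ 35 (mod 67), so λ ≡ 47.
  x = λ² - 64 - 20 = 2209 - 84 ≡ 48; y = λ·(64 - 48) - 64 ≡ 18. → (48, 18)
3G = (48, 18).
Finally 3G + H:
(48, 18) + (6, 51). λ = (51 - 18)/(6 - 48) ≡ 33/25 mod 67. 25⁻¹ ≡ 59 (mod 67) since 25·59 = 1475 ≡ 1, so λ ≡ 4.
  x = λ² - 48 - 6 = 16 - 54 ≡ 29; y = λ·(48 - 29) - 18 ≡ 58. → (29, 58)

(29, 58)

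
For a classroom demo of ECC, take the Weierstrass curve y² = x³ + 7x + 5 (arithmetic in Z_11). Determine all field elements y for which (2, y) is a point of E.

4, 7

x³ + 7x + 5 = 27 ≡ 5 (mod 11).
Square roots of 5 mod 11: 4 and 7 (since 4² = 16 ≡ 5).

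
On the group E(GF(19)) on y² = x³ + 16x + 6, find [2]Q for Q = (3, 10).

(0, 5)

tangent at (3, 10): λ = (3·3² + 16)/(2·10) ≡ 5/1. 1⁻¹ ≡ 1 (mod 19), so λ ≡ 5·1 ≡ 5.
  x = λ² - 3 - 3 = 25 - 6 ≡ 0; y = λ·(3 - 0) - 10 ≡ 5. → (0, 5)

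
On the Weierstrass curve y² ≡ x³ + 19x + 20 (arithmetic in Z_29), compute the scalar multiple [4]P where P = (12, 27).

Double-and-add on 4 = (100)₂. Start with P = (12, 27) for the leading 1-bit.
double: tangent at (12, 27): λ = (3·12² + 19)/(2·27) ≡ 16/25. 25⁻¹ ≡ 7 (mod 29), so λ ≡ 16·7 ≡ 25.
  x = λ² - 12 - 12 = 625 - 24 ≡ 21; y = λ·(12 - 21) - 27 ≡ 9. → (21, 9)
double: tangent at (21, 9): λ = (3·21² + 19)/(2·9) ≡ 8/18. 18⁻¹ ≡ 21 (mod 29) since 18·21 = 378 ≡ 1, so λ ≡ 8·21 ≡ 23.
  x = λ² - 21 - 21 = 529 - 42 ≡ 23; y = λ·(21 - 23) - 9 ≡ 3. → (23, 3)

(23, 3)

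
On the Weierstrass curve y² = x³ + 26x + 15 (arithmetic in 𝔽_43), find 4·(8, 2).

(17, 9)

Write P = (8, 2).
Double-and-add on 4 = (100)₂. Start with P = (8, 2) for the leading 1-bit.
double: tangent at (8, 2): λ = (3·8² + 26)/(2·2) ≡ 3/4. 4⁻¹ ≡ 11 (mod 43) since 4·11 = 44 ≡ 1, so λ ≡ 3·11 ≡ 33.
  x = λ² - 8 - 8 = 1089 - 16 ≡ 41; y = λ·(8 - 41) - 2 ≡ 27. → (41, 27)
double: tangent at (41, 27): λ = (3·41² + 26)/(2·27) ≡ 38/11. 11⁻¹ ≡ 4 (mod 43), so λ ≡ 38·4 ≡ 23.
  x = λ² - 41 - 41 = 529 - 82 ≡ 17; y = λ·(41 - 17) - 27 ≡ 9. → (17, 9)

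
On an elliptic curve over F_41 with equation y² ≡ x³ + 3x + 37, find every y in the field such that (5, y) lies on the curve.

x³ + 3x + 37 = 177 ≡ 13 (mod 41).
13 is a non-residue mod 41; no y exists.

none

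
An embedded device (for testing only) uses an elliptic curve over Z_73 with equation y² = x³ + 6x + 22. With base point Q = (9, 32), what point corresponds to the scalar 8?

Double-and-add on 8 = (1000)₂. Start with Q = (9, 32) for the leading 1-bit.
double: tangent at (9, 32): λ = (3·9² + 6)/(2·32) ≡ 30/64. 64⁻¹ ≡ 8 (mod 73) since 64·8 = 512 ≡ 1, so λ ≡ 30·8 ≡ 21.
  x = λ² - 9 - 9 = 441 - 18 ≡ 58; y = λ·(9 - 58) - 32 ≡ 34. → (58, 34)
double: tangent at (58, 34): λ = (3·58² + 6)/(2·34) ≡ 24/68. 68⁻¹ ≡ 29 (mod 73), so λ ≡ 24·29 ≡ 39.
  x = λ² - 58 - 58 = 1521 - 116 ≡ 18; y = λ·(58 - 18) - 34 ≡ 66. → (18, 66)
double: tangent at (18, 66): λ = (3·18² + 6)/(2·66) ≡ 29/59. 59⁻¹ ≡ 26 (mod 73), so λ ≡ 29·26 ≡ 24.
  x = λ² - 18 - 18 = 576 - 36 ≡ 29; y = λ·(18 - 29) - 66 ≡ 35. → (29, 35)

(29, 35)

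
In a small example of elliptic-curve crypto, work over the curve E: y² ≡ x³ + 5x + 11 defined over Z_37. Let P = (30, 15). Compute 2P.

(3, 33)

tangent at (30, 15): λ = (3·30² + 5)/(2·15) ≡ 4/30. 30⁻¹ ≡ 21 (mod 37), so λ ≡ 4·21 ≡ 10.
  x = λ² - 30 - 30 = 100 - 60 ≡ 3; y = λ·(30 - 3) - 15 ≡ 33. → (3, 33)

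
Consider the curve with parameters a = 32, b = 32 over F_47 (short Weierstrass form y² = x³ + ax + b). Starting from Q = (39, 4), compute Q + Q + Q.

Repeated addition: build up to 3Q.
2Q: tangent at (39, 4): λ = (3·39² + 32)/(2·4) ≡ 36/8. 8⁻¹ ≡ 6 (mod 47), so λ ≡ 36·6 ≡ 28.
  x = λ² - 39 - 39 = 784 - 78 ≡ 1; y = λ·(39 - 1) - 4 ≡ 26. → (1, 26)
3Q: (1, 26) + (39, 4). λ = (4 - 26)/(39 - 1) ≡ 25/38 mod 47. 38⁻¹ ≡ 26 (mod 47) since 38·26 = 988 ≡ 1, so λ ≡ 39.
  x = λ² - 1 - 39 = 1521 - 40 ≡ 24; y = λ·(1 - 24) - 26 ≡ 17. → (24, 17)

(24, 17)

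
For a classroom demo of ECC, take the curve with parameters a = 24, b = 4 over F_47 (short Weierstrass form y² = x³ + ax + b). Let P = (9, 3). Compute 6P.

(35, 44)

Repeated addition: build up to 6P.
2P: tangent at (9, 3): λ = (3·9² + 24)/(2·3) ≡ 32/6. 6⁻¹ ≡ 8 (mod 47), so λ ≡ 32·8 ≡ 21.
  x = λ² - 9 - 9 = 441 - 18 ≡ 0; y = λ·(9 - 0) - 3 ≡ 45. → (0, 45)
3P: (0, 45) + (9, 3). λ = (3 - 45)/(9 - 0) ≡ 5/9 mod 47. 9⁻¹ ≡ 21 (mod 47) since 9·21 = 189 ≡ 1, so λ ≡ 11.
  x = λ² - 0 - 9 = 121 - 9 ≡ 18; y = λ·(0 - 18) - 45 ≡ 39. → (18, 39)
4P: (18, 39) + (9, 3). λ = (3 - 39)/(9 - 18) ≡ 11/38 mod 47. 38⁻¹ ≡ 26 (mod 47), so λ ≡ 4.
  x = λ² - 18 - 9 = 16 - 27 ≡ 36; y = λ·(18 - 36) - 39 ≡ 30. → (36, 30)
5P: (36, 30) + (9, 3). λ = (3 - 30)/(9 - 36) ≡ 20/20 mod 47. 20⁻¹ ≡ 40 (mod 47), so λ ≡ 1.
  x = λ² - 36 - 9 = 1 - 45 ≡ 3; y = λ·(36 - 3) - 30 ≡ 3. → (3, 3)
6P: (3, 3) + (9, 3). λ = (3 - 3)/(9 - 3) ≡ 0/6 mod 47. 6⁻¹ ≡ 8 (mod 47), so λ ≡ 0.
  x = λ² - 3 - 9 = 0 - 12 ≡ 35; y = λ·(3 - 35) - 3 ≡ 44. → (35, 44)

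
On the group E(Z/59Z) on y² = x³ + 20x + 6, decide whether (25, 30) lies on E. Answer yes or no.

no

y² = 30² ≡ 15; x³ + 20x + 6 = 16131 ≡ 24 (mod 59). 15 ≠ 24.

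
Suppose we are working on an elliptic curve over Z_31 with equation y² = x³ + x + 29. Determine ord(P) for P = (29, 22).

10

2P: tangent at (29, 22): λ = (3·29² + 1)/(2·22) ≡ 13/13. 13⁻¹ ≡ 12 (mod 31), so λ ≡ 13·12 ≡ 1.
  x = λ² - 29 - 29 = 1 - 58 ≡ 5; y = λ·(29 - 5) - 22 ≡ 2. → (5, 2)
3P: (5, 2) + (29, 22). λ = (22 - 2)/(29 - 5) ≡ 20/24 mod 31. 24⁻¹ ≡ 22 (mod 31), so λ ≡ 6.
  x = λ² - 5 - 29 = 36 - 34 ≡ 2; y = λ·(5 - 2) - 2 ≡ 16. → (2, 16)
4P: (2, 16) + (29, 22). λ = (22 - 16)/(29 - 2) ≡ 6/27 mod 31. 27⁻¹ ≡ 23 (mod 31) since 27·23 = 621 ≡ 1, so λ ≡ 14.
  x = λ² - 2 - 29 = 196 - 31 ≡ 10; y = λ·(2 - 10) - 16 ≡ 27. → (10, 27)
5P: (10, 27) + (29, 22). λ = (22 - 27)/(29 - 10) ≡ 26/19 mod 31. 19⁻¹ ≡ 18 (mod 31), so λ ≡ 3.
  x = λ² - 10 - 29 = 9 - 39 ≡ 1; y = λ·(10 - 1) - 27 ≡ 0. → (1, 0)
6P: (1, 0) + (29, 22). λ = (22 - 0)/(29 - 1) ≡ 22/28 mod 31. 28⁻¹ ≡ 10 (mod 31), so λ ≡ 3.
  x = λ² - 1 - 29 = 9 - 30 ≡ 10; y = λ·(1 - 10) - 0 ≡ 4. → (10, 4)
7P: (10, 4) + (29, 22). λ = (22 - 4)/(29 - 10) ≡ 18/19 mod 31. 19⁻¹ ≡ 18 (mod 31), so λ ≡ 14.
  x = λ² - 10 - 29 = 196 - 39 ≡ 2; y = λ·(10 - 2) - 4 ≡ 15. → (2, 15)
8P: (2, 15) + (29, 22). λ = (22 - 15)/(29 - 2) ≡ 7/27 mod 31. 27⁻¹ ≡ 23 (mod 31) since 27·23 = 621 ≡ 1, so λ ≡ 6.
  x = λ² - 2 - 29 = 36 - 31 ≡ 5; y = λ·(2 - 5) - 15 ≡ 29. → (5, 29)
9P: (5, 29) + (29, 22). λ = (22 - 29)/(29 - 5) ≡ 24/24 mod 31. 24⁻¹ ≡ 22 (mod 31), so λ ≡ 1.
  x = λ² - 5 - 29 = 1 - 34 ≡ 29; y = λ·(5 - 29) - 29 ≡ 9. → (29, 9)
10P: (29, 9) + (29, 22): same x and y₁ ≡ -y₂, so the sum is O.
10P = O, so the order is 10.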